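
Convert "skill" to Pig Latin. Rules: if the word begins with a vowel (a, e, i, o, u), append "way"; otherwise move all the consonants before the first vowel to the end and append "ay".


Word: "skill"
Starts with consonant(s) → move to end, add 'ay'
Consonant cluster: "sk"
Pig Latin = "illskay"


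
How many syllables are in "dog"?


Word: "dog"
Syllable breakdown: dog
Counting: 1 part
= 1 syllable


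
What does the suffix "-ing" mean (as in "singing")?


Suffix: -ing
Example: singing (sing + -ing)
Meaning = present participle


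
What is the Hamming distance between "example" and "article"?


Comparing character by character (same length = 7):
  Pos 0: 'e' vs 'a' !=
  Pos 1: 'x' vs 'r' !=
  Pos 2: 'a' vs 't' !=
  Pos 3: 'm' vs 'i' !=
  Pos 4: 'p' vs 'c' !=
  Pos 5: 'l' vs 'l' =
  Pos 6: 'e' vs 'e' =
Hamming distance = 5


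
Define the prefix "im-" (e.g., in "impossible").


Prefix: im-
Example: impossible = im- + possible
Meaning = not / into


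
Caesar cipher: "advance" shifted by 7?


Word: "advance"
Shift: 7
Each letter → (letter + shift) mod 26:
  'a' (0) + 7 = 7 → 'h'
  'd' (3) + 7 = 10 → 'k'
  'v' (21) + 7 = 2 → 'c'
  'a' (0) + 7 = 7 → 'h'
  'n' (13) + 7 = 20 → 'u'
  'c' (2) + 7 = 9 → 'j'
  'e' (4) + 7 = 11 → 'l'
Result = "hkchujl"


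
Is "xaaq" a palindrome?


Word: "xaaq"
Reversed: "qaax"
Forward == Backward? xaaq != qaax
Palindrome = No


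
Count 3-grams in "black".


Word: "black" (length 5)
Number of 3-grams = length - 3 + 1 = 5 - 3 + 1
= 3


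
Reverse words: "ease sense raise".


Original: "ease sense raise"
Words (1..n): ease | sense | raise
Reversed (n..1): raise | sense | ease
Result = "raise sense ease"


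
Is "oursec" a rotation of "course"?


Word: "course", Candidate: "oursec"
Method: check if candidate is substring of word+word
"coursecourse" contains "oursec"? Yes
Is rotation = Yes


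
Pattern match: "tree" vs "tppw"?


Pattern of "tree": [0, 1, 2, 2]
Pattern of "tppw": [0, 1, 1, 2]
Patterns do not match
Same pattern = No


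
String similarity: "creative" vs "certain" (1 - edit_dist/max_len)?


Word 1: "creative" (length 8)
Word 2: "certain" (length 7)
One optimal edit sequence:
  1. keep 'c'
  2. delete 'r'  (+1)
  3. keep 'e'
  4. substitute 'a' -> 'r'  (+1)
  5. keep 't'
  6. substitute 'i' -> 'a'  (+1)
  7. substitute 'v' -> 'i'  (+1)
  8. substitute 'e' -> 'n'  (+1)
Edit distance = 5
Max length = max(8, 7) = 8
Similarity = 1 - 5/8
= 0.3750


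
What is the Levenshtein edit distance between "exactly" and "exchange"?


Word 1: "exactly" (length 7)
Word 2: "exchange" (length 8)
One optimal edit sequence (insert/delete/substitute each cost 1):
  1. keep 'e'
  2. keep 'x'
  3. insert 'c'  (+1)
  4. substitute 'a' -> 'h'  (+1)
  5. substitute 'c' -> 'a'  (+1)
  6. substitute 't' -> 'n'  (+1)
  7. substitute 'l' -> 'g'  (+1)
  8. substitute 'y' -> 'e'  (+1)
Total edit operations: 6
Edit distance = 6


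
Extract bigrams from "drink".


Word: "drink" (length 5)
Number of bigrams = 5 - 2 + 1 = 4
  Position 0: "dr"
  Position 1: "ri"
  Position 2: "in"
  Position 3: "nk"
Bigrams = "dr", "ri", "in", "nk"


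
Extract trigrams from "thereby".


Word: "thereby" (length 7)
Number of trigrams = 7 - 3 + 1 = 5
  Position 0: "the"
  Position 1: "her"
  Position 2: "ere"
  Position 3: "reb"
  Position 4: "eby"
Trigrams = "the", "her", "ere", "reb", "eby"


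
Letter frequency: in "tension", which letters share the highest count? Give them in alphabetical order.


Word: "tension"
Letter counts:
  'e': 1
  'i': 1
  'n': 2
  'o': 1
  's': 1
  't': 1
Maximum count = 2
Most frequent = 'n' (2 times each)


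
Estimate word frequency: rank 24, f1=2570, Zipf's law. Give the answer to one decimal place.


Zipf's law: f(r) = f(1) / r
f(1) = 2570
f(24) = 2570 / 24
= 107.1 occurrences


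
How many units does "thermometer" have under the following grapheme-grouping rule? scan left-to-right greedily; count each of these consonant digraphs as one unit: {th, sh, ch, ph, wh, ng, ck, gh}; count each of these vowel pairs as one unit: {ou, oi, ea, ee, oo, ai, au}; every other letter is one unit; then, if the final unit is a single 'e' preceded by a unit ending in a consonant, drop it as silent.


Word: "thermometer" (11 letters)
Left-to-right scan:
  (1) 'th' (digraph)
  (2) 'e' (letter)
  (3) 'r' (letter)
  (4) 'm' (letter)
  (5) 'o' (letter)
  (6) 'm' (letter)
  (7) 'e' (letter)
  (8) 't' (letter)
  (9) 'e' (letter)
  (10) 'r' (letter)
Units from scan: 10
Sound units = 10 units


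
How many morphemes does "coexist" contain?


Word: "coexist"
Morphemes: co- + exist
Each morpheme carries meaning
= 2 morphemes


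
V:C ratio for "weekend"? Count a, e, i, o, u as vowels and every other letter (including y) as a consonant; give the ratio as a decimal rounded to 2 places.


Word: "weekend"
Vowels (a,e,i,o,u): 3
Consonants: 4
Ratio = 3/4
= 0.75


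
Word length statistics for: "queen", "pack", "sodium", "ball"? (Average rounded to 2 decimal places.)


Lengths: "queen"=5, "pack"=4, "sodium"=6, "ball"=4
Sum = 19, Count = 4
Average = 19/4 = 4.75
= avg=4.75, min=4, max=6


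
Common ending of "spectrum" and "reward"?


Word 1: "spectrum"
Word 2: "reward"
Comparing from end:
  Pos -1: 'm' != 'd' (stop)
LCS = "" (length 0)


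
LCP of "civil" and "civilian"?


Word 1: "civil"
Word 2: "civilian"
Comparing from start:
  Pos 0: 'c' == 'c'
  Pos 1: 'i' == 'i'
  Pos 2: 'v' == 'v'
  Pos 3: 'i' == 'i'
  Pos 4: 'l' == 'l'
LCP = "civil" (length 5)


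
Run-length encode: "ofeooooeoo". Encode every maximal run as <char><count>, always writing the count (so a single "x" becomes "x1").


String: "ofeooooeoo"
Scanning for consecutive runs:
  'o' x 1
  'f' x 1
  'e' x 1
  'o' x 4
  'e' x 1
  'o' x 2
RLE = "o1f1e1o4e1o2"


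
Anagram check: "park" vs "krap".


Word 1: "park" → sorted: akpr
Word 2: "krap" → sorted: akpr
Same letters? akpr == akpr
Anagram = Yes


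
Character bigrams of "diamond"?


Word: "diamond" (length 7)
Number of bigrams = 7 - 2 + 1 = 6
  Position 0: "di"
  Position 1: "ia"
  Position 2: "am"
  Position 3: "mo"
  Position 4: "on"
  Position 5: "nd"
Bigrams = "di", "ia", "am", "mo", "on", "nd"


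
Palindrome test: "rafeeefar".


Word: "rafeeefar"
Reversed: "rafeeefar"
Forward == Backward? rafeeefar == rafeeefar
Palindrome = Yes


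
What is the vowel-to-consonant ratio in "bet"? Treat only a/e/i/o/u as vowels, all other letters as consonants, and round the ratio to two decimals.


Word: "bet"
Vowels (a,e,i,o,u): 1
Consonants: 2
Ratio = 1/2
= 0.50


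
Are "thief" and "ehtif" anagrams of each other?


Word 1: "thief" → sorted: efhit
Word 2: "ehtif" → sorted: efhit
Same letters? efhit == efhit
Anagram = Yes


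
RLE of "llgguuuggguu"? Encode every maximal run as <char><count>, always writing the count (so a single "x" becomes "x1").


String: "llgguuuggguu"
Scanning for consecutive runs:
  'l' x 2
  'g' x 2
  'u' x 3
  'g' x 3
  'u' x 2
RLE = "l2g2u3g3u2"


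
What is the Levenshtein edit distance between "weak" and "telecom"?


Word 1: "weak" (length 4)
Word 2: "telecom" (length 7)
One optimal edit sequence (insert/delete/substitute each cost 1):
  1. insert 't'  (+1)
  2. insert 'e'  (+1)
  3. substitute 'w' -> 'l'  (+1)
  4. keep 'e'
  5. insert 'c'  (+1)
  6. substitute 'a' -> 'o'  (+1)
  7. substitute 'k' -> 'm'  (+1)
Total edit operations: 6
Edit distance = 6


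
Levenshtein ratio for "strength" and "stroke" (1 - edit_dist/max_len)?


Word 1: "strength" (length 8)
Word 2: "stroke" (length 6)
One optimal edit sequence:
  1. keep 's'
  2. keep 't'
  3. keep 'r'
  4. delete 'e'  (+1)
  5. delete 'n'  (+1)
  6. substitute 'g' -> 'o'  (+1)
  7. substitute 't' -> 'k'  (+1)
  8. substitute 'h' -> 'e'  (+1)
Edit distance = 5
Max length = max(8, 6) = 8
Similarity = 1 - 5/8
= 0.3750


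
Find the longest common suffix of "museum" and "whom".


Word 1: "museum"
Word 2: "whom"
Comparing from end:
  Pos -1: 'm' == 'm'
  Pos -2: 'u' != 'o' (stop)
LCS = "m" (length 1)


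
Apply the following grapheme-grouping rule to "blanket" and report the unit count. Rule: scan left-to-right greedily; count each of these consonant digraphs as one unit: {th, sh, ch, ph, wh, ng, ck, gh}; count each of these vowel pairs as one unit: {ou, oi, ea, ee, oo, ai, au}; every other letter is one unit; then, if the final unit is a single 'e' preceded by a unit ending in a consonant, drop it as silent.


Word: "blanket" (7 letters)
Left-to-right scan:
  (1) 'b' (letter)
  (2) 'l' (letter)
  (3) 'a' (letter)
  (4) 'n' (letter)
  (5) 'k' (letter)
  (6) 'e' (letter)
  (7) 't' (letter)
Units from scan: 7
Sound units = 7 units


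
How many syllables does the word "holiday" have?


Word: "holiday"
Syllable breakdown: hol | i | day
Counting: 3 parts
= 3 syllables


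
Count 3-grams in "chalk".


Word: "chalk" (length 5)
Number of 3-grams = length - 3 + 1 = 5 - 3 + 1
= 3


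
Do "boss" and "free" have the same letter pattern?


Pattern of "boss": [0, 1, 2, 2]
Pattern of "free": [0, 1, 2, 2]
Patterns match
Same pattern = Yes


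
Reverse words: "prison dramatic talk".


Original: "prison dramatic talk"
Words (1..n): prison | dramatic | talk
Reversed (n..1): talk | dramatic | prison
Result = "talk dramatic prison"


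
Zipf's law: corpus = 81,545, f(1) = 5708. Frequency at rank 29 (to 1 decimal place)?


Zipf's law: f(r) = f(1) / r
f(1) = 5708
f(29) = 5708 / 29
= 196.8 occurrences


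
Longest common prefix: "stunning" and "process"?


Word 1: "stunning"
Word 2: "process"
Comparing from start:
  Pos 0: 's' != 'p' (stop)
LCP = "" (length 0)


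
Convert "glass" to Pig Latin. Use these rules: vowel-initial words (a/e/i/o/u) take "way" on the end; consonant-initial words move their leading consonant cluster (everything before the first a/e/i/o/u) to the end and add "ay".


Word: "glass"
Starts with consonant(s) → move to end, add 'ay'
Consonant cluster: "gl"
Pig Latin = "assglay"


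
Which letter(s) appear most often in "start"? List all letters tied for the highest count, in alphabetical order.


Word: "start"
Letter counts:
  'a': 1
  'r': 1
  's': 1
  't': 2
Maximum count = 2
Most frequent = 't' (2 times each)


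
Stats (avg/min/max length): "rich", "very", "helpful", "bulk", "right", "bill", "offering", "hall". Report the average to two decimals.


Lengths: "rich"=4, "very"=4, "helpful"=7, "bulk"=4, "right"=5, "bill"=4, "offering"=8, "hall"=4
Sum = 40, Count = 8
Average = 40/8 = 5.00
= avg=5.00, min=4, max=8


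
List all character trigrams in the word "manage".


Word: "manage" (length 6)
Number of trigrams = 6 - 3 + 1 = 4
  Position 0: "man"
  Position 1: "ana"
  Position 2: "nag"
  Position 3: "age"
Trigrams = "man", "ana", "nag", "age"


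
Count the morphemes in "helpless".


Word: "helpless"
Morphemes: help / -less
Each morpheme carries meaning
= 2 morphemes


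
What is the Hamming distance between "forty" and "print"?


Comparing character by character (same length = 5):
  Pos 0: 'f' vs 'p' !=
  Pos 1: 'o' vs 'r' !=
  Pos 2: 'r' vs 'i' !=
  Pos 3: 't' vs 'n' !=
  Pos 4: 'y' vs 't' !=
Hamming distance = 5


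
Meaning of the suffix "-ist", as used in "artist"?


Suffix: -ist
As in: artist -> art + -ist
Meaning = one who practices


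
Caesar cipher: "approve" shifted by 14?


Word: "approve"
Shift: 14
Each letter → (letter + shift) mod 26:
  'a' (0) + 14 = 14 → 'o'
  'p' (15) + 14 = 3 → 'd'
  'p' (15) + 14 = 3 → 'd'
  'r' (17) + 14 = 5 → 'f'
  'o' (14) + 14 = 2 → 'c'
  'v' (21) + 14 = 9 → 'j'
  'e' (4) + 14 = 18 → 's'
Result = "oddfcjs"


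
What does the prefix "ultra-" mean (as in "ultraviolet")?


Prefix: ultra-
As in: ultraviolet -> ultra- + violet
Meaning = beyond


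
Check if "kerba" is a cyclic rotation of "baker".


Word: "baker", Candidate: "kerba"
Method: check if candidate is substring of word+word
"bakerbaker" contains "kerba"? Yes
Is rotation = Yes


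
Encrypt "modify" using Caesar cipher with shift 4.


Word: "modify"
Shift: 4
Each letter → (letter + shift) mod 26:
  'm' (12) + 4 = 16 → 'q'
  'o' (14) + 4 = 18 → 's'
  'd' (3) + 4 = 7 → 'h'
  'i' (8) + 4 = 12 → 'm'
  'f' (5) + 4 = 9 → 'j'
  'y' (24) + 4 = 2 → 'c'
Result = "qshmjc"


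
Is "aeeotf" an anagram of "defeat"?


Word 1: "defeat" → sorted: adeeft
Word 2: "aeeotf" → sorted: aeefot
Same letters? adeeft != aeefot
Anagram = No


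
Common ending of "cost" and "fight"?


Word 1: "cost"
Word 2: "fight"
Comparing from end:
  Pos -1: 't' == 't'
  Pos -2: 's' != 'h' (stop)
LCS = "t" (length 1)


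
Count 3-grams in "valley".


Word: "valley" (length 6)
Number of 3-grams = length - 3 + 1 = 6 - 3 + 1
= 4


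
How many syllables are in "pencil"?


Word: "pencil"
Syllable breakdown: pen-cil
Counting: 2 parts
= 2 syllables


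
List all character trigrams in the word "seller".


Word: "seller" (length 6)
Number of trigrams = 6 - 3 + 1 = 4
  Position 0: "sel"
  Position 1: "ell"
  Position 2: "lle"
  Position 3: "ler"
Trigrams = "sel", "ell", "lle", "ler"


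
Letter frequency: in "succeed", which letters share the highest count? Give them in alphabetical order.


Word: "succeed"
Letter counts:
  'c': 2
  'd': 1
  'e': 2
  's': 1
  'u': 1
Maximum count = 2
Most frequent = 'c', 'e' (2 times each)


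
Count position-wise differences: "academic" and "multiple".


Comparing character by character (same length = 8):
  Pos 0: 'a' vs 'm' !=
  Pos 1: 'c' vs 'u' !=
  Pos 2: 'a' vs 'l' !=
  Pos 3: 'd' vs 't' !=
  Pos 4: 'e' vs 'i' !=
  Pos 5: 'm' vs 'p' !=
  Pos 6: 'i' vs 'l' !=
  Pos 7: 'c' vs 'e' !=
Hamming distance = 8


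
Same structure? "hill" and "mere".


Pattern of "hill": [0, 1, 2, 2]
Pattern of "mere": [0, 1, 2, 1]
Patterns do not match
Same pattern = No


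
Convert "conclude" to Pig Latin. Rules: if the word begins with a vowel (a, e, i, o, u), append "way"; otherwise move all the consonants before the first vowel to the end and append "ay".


Word: "conclude"
Starts with consonant(s) → move to end, add 'ay'
Consonant cluster: "c"
Pig Latin = "oncludecay"


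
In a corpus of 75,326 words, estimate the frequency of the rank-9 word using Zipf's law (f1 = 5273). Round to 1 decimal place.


Zipf's law: f(r) = f(1) / r
f(1) = 5273
f(9) = 5273 / 9
= 585.9 occurrences


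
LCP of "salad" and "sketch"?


Word 1: "salad"
Word 2: "sketch"
Comparing from start:
  Pos 0: 's' == 's'
  Pos 1: 'a' != 'k' (stop)
LCP = "s" (length 1)


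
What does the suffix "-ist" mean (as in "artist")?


Suffix: -ist
Example: artist (art + -ist)
Meaning = one who practices


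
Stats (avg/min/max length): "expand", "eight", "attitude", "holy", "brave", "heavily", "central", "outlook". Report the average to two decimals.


Lengths: "expand"=6, "eight"=5, "attitude"=8, "holy"=4, "brave"=5, "heavily"=7, "central"=7, "outlook"=7
Sum = 49, Count = 8
Average = 49/8 = 6.13
= avg=6.13, min=4, max=8


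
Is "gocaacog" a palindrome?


Word: "gocaacog"
Reversed: "gocaacog"
Forward == Backward? gocaacog == gocaacog
Palindrome = Yes


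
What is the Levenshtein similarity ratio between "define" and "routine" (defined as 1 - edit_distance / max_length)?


Word 1: "define" (length 6)
Word 2: "routine" (length 7)
One optimal edit sequence:
  1. insert 'r'  (+1)
  2. substitute 'd' -> 'o'  (+1)
  3. substitute 'e' -> 'u'  (+1)
  4. substitute 'f' -> 't'  (+1)
  5. keep 'i'
  6. keep 'n'
  7. keep 'e'
Edit distance = 4
Max length = max(6, 7) = 7
Similarity = 1 - 4/7
= 0.4286


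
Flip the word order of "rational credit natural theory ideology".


Original: "rational credit natural theory ideology"
Words (1..n): rational | credit | natural | theory | ideology
Reversed (n..1): ideology | theory | natural | credit | rational
Result = "ideology theory natural credit rational"


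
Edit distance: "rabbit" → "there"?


Word 1: "rabbit" (length 6)
Word 2: "there" (length 5)
One optimal edit sequence (insert/delete/substitute each cost 1):
  1. delete 'r'  (+1)
  2. substitute 'a' -> 't'  (+1)
  3. substitute 'b' -> 'h'  (+1)
  4. substitute 'b' -> 'e'  (+1)
  5. substitute 'i' -> 'r'  (+1)
  6. substitute 't' -> 'e'  (+1)
Total edit operations: 6
Edit distance = 6


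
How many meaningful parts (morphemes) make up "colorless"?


Word: "colorless"
Morphemes: color | -less
Each morpheme carries meaning
= 2 morphemes


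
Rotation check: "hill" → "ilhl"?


Word: "hill", Candidate: "ilhl"
Method: check if candidate is substring of word+word
"hillhill" contains "ilhl"? No
Is rotation = No


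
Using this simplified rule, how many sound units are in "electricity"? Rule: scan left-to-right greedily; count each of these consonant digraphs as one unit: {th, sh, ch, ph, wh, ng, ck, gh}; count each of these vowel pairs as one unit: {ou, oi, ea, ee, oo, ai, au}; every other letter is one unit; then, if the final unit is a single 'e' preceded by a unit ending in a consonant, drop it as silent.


Word: "electricity" (11 letters)
Left-to-right scan:
  [1] 'e' (letter)
  [2] 'l' (letter)
  [3] 'e' (letter)
  [4] 'c' (letter)
  [5] 't' (letter)
  [6] 'r' (letter)
  [7] 'i' (letter)
  [8] 'c' (letter)
  [9] 'i' (letter)
  [10] 't' (letter)
  [11] 'y' (letter)
Units from scan: 11
Sound units = 11 units


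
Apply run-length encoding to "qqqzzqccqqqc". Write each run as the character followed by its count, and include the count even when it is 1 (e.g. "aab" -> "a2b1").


String: "qqqzzqccqqqc"
Scanning for consecutive runs:
  'q' x 3
  'z' x 2
  'q' x 1
  'c' x 2
  'q' x 3
  'c' x 1
RLE = "q3z2q1c2q3c1"


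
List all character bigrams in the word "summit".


Word: "summit" (length 6)
Number of bigrams = 6 - 2 + 1 = 5
  Position 0: "su"
  Position 1: "um"
  Position 2: "mm"
  Position 3: "mi"
  Position 4: "it"
Bigrams = "su", "um", "mm", "mi", "it"


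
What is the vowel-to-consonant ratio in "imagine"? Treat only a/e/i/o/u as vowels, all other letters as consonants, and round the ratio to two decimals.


Word: "imagine"
Vowels (a,e,i,o,u): 4
Consonants: 3
Ratio = 4/3
= 1.33


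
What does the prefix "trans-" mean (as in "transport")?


Prefix: trans-
Example: transport = trans- + port
Meaning = across


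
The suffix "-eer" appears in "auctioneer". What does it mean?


Suffix: -eer
As in: auctioneer -> auction + -eer
Meaning = one who is concerned with


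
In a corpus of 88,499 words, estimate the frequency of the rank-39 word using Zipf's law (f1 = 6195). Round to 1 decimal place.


Zipf's law: f(r) = f(1) / r
f(1) = 6195
f(39) = 6195 / 39
= 158.8 occurrences


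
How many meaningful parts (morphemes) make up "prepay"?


Word: "prepay"
Morphemes: pre- / pay
Each morpheme carries meaning
= 2 morphemes


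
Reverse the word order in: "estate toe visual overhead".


Original: "estate toe visual overhead"
Words (1..n): estate | toe | visual | overhead
Reversed (n..1): overhead | visual | toe | estate
Result = "overhead visual toe estate"


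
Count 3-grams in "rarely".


Word: "rarely" (length 6)
Number of 3-grams = length - 3 + 1 = 6 - 3 + 1
= 4


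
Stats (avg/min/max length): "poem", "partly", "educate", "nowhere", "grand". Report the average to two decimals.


Lengths: "poem"=4, "partly"=6, "educate"=7, "nowhere"=7, "grand"=5
Sum = 29, Count = 5
Average = 29/5 = 5.80
= avg=5.80, min=4, max=7


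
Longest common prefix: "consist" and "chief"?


Word 1: "consist"
Word 2: "chief"
Comparing from start:
  Pos 0: 'c' == 'c'
  Pos 1: 'o' != 'h' (stop)
LCP = "c" (length 1)


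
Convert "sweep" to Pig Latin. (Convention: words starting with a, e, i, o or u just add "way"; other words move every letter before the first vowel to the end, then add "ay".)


Word: "sweep"
Starts with consonant(s) → move to end, add 'ay'
Consonant cluster: "sw"
Pig Latin = "eepsway"


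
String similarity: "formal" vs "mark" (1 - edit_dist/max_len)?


Word 1: "formal" (length 6)
Word 2: "mark" (length 4)
One optimal edit sequence:
  1. delete 'f'  (+1)
  2. delete 'o'  (+1)
  3. delete 'r'  (+1)
  4. keep 'm'
  5. keep 'a'
  6. insert 'r'  (+1)
  7. substitute 'l' -> 'k'  (+1)
Edit distance = 5
Max length = max(6, 4) = 6
Similarity = 1 - 5/6
= 0.1667


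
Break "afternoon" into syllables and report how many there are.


Word: "afternoon"
Syllable breakdown: af | ter | noon
Counting: 3 parts
= 3 syllables


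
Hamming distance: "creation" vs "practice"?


Comparing character by character (same length = 8):
  Pos 0: 'c' vs 'p' !=
  Pos 1: 'r' vs 'r' =
  Pos 2: 'e' vs 'a' !=
  Pos 3: 'a' vs 'c' !=
  Pos 4: 't' vs 't' =
  Pos 5: 'i' vs 'i' =
  Pos 6: 'o' vs 'c' !=
  Pos 7: 'n' vs 'e' !=
Hamming distance = 5


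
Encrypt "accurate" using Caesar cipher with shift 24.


Word: "accurate"
Shift: 24
Each letter → (letter + shift) mod 26:
  'a' (0) + 24 = 24 → 'y'
  'c' (2) + 24 = 0 → 'a'
  'c' (2) + 24 = 0 → 'a'
  'u' (20) + 24 = 18 → 's'
  'r' (17) + 24 = 15 → 'p'
  'a' (0) + 24 = 24 → 'y'
  't' (19) + 24 = 17 → 'r'
  'e' (4) + 24 = 2 → 'c'
Result = "yaaspyrc"


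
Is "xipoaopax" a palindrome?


Word: "xipoaopax"
Reversed: "xapoaopix"
Forward == Backward? xipoaopax != xapoaopix
Palindrome = No


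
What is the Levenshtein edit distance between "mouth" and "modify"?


Word 1: "mouth" (length 5)
Word 2: "modify" (length 6)
One optimal edit sequence (insert/delete/substitute each cost 1):
  1. keep 'm'
  2. keep 'o'
  3. insert 'd'  (+1)
  4. substitute 'u' -> 'i'  (+1)
  5. substitute 't' -> 'f'  (+1)
  6. substitute 'h' -> 'y'  (+1)
Total edit operations: 4
Edit distance = 4


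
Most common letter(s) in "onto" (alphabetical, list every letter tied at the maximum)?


Word: "onto"
Letter counts:
  'n': 1
  'o': 2
  't': 1
Maximum count = 2
Most frequent = 'o' (2 times each)


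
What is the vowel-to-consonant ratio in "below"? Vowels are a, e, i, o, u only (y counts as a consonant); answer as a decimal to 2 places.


Word: "below"
Vowels (a,e,i,o,u): 2
Consonants: 3
Ratio = 2/3
= 0.67


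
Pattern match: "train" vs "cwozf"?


Pattern of "train": [0, 1, 2, 3, 4]
Pattern of "cwozf": [0, 1, 2, 3, 4]
Patterns match
Same pattern = Yes


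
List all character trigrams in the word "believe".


Word: "believe" (length 7)
Number of trigrams = 7 - 3 + 1 = 5
  Position 0: "bel"
  Position 1: "eli"
  Position 2: "lie"
  Position 3: "iev"
  Position 4: "eve"
Trigrams = "bel", "eli", "lie", "iev", "eve"


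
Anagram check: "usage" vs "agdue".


Word 1: "usage" → sorted: aegsu
Word 2: "agdue" → sorted: adegu
Same letters? aegsu != adegu
Anagram = No


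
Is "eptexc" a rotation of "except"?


Word: "except", Candidate: "eptexc"
Method: check if candidate is substring of word+word
"exceptexcept" contains "eptexc"? Yes
Is rotation = Yes


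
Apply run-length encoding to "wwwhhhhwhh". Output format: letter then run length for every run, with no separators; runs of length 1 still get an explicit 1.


String: "wwwhhhhwhh"
Scanning for consecutive runs:
  'w' x 3
  'h' x 4
  'w' x 1
  'h' x 2
RLE = "w3h4w1h2"


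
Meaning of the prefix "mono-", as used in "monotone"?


Prefix: mono-
As in: monotone -> mono- + tone
Meaning = one


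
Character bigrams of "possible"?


Word: "possible" (length 8)
Number of bigrams = 8 - 2 + 1 = 7
  Position 0: "po"
  Position 1: "os"
  Position 2: "ss"
  Position 3: "si"
  Position 4: "ib"
  Position 5: "bl"
  Position 6: "le"
Bigrams = "po", "os", "ss", "si", "ib", "bl", "le"


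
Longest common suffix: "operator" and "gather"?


Word 1: "operator"
Word 2: "gather"
Comparing from end:
  Pos -1: 'r' == 'r'
  Pos -2: 'o' != 'e' (stop)
LCS = "r" (length 1)


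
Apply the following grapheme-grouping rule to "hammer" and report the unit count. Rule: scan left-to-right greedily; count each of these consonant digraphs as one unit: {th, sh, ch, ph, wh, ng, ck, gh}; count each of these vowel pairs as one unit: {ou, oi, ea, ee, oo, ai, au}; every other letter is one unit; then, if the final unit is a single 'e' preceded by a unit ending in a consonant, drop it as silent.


Word: "hammer" (6 letters)
Left-to-right scan:
  (1) 'h' (letter)
  (2) 'a' (letter)
  (3) 'm' (letter)
  (4) 'm' (letter)
  (5) 'e' (letter)
  (6) 'r' (letter)
Units from scan: 6
Sound units = 6 units


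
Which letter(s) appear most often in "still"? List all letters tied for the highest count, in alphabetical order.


Word: "still"
Letter counts:
  'i': 1
  'l': 2
  's': 1
  't': 1
Maximum count = 2
Most frequent = 'l' (2 times each)


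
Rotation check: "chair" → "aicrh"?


Word: "chair", Candidate: "aicrh"
Method: check if candidate is substring of word+word
"chairchair" contains "aicrh"? No
Is rotation = No


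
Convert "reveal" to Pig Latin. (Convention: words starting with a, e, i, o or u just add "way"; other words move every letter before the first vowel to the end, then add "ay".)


Word: "reveal"
Starts with consonant(s) → move to end, add 'ay'
Consonant cluster: "r"
Pig Latin = "evealray"


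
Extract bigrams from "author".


Word: "author" (length 6)
Number of bigrams = 6 - 2 + 1 = 5
  Position 0: "au"
  Position 1: "ut"
  Position 2: "th"
  Position 3: "ho"
  Position 4: "or"
Bigrams = "au", "ut", "th", "ho", "or"


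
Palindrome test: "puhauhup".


Word: "puhauhup"
Reversed: "puhuahup"
Forward == Backward? puhauhup != puhuahup
Palindrome = No


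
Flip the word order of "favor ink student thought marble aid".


Original: "favor ink student thought marble aid"
Words (1..n): favor | ink | student | thought | marble | aid
Reversed (n..1): aid | marble | thought | student | ink | favor
Result = "aid marble thought student ink favor"


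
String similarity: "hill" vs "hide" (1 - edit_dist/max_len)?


Word 1: "hill" (length 4)
Word 2: "hide" (length 4)
One optimal edit sequence:
  1. keep 'h'
  2. keep 'i'
  3. substitute 'l' -> 'd'  (+1)
  4. substitute 'l' -> 'e'  (+1)
Edit distance = 2
Max length = max(4, 4) = 4
Similarity = 1 - 2/4
= 0.5000


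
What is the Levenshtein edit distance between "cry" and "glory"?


Word 1: "cry" (length 3)
Word 2: "glory" (length 5)
One optimal edit sequence (insert/delete/substitute each cost 1):
  1. insert 'g'  (+1)
  2. insert 'l'  (+1)
  3. substitute 'c' -> 'o'  (+1)
  4. keep 'r'
  5. keep 'y'
Total edit operations: 3
Edit distance = 3


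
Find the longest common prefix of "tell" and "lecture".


Word 1: "tell"
Word 2: "lecture"
Comparing from start:
  Pos 0: 't' != 'l' (stop)
LCP = "" (length 0)


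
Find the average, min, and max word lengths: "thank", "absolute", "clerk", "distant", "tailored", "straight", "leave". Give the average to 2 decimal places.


Lengths: "thank"=5, "absolute"=8, "clerk"=5, "distant"=7, "tailored"=8, "straight"=8, "leave"=5
Sum = 46, Count = 7
Average = 46/7 = 6.57
= avg=6.57, min=5, max=8


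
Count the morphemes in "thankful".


Word: "thankful"
Morphemes: thank + -ful
Each morpheme carries meaning
= 2 morphemes


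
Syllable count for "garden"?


Word: "garden"
Syllable breakdown: gar | den
Counting: 2 parts
= 2 syllables


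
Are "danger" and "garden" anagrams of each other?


Word 1: "danger" → sorted: adegnr
Word 2: "garden" → sorted: adegnr
Same letters? adegnr == adegnr
Anagram = Yes


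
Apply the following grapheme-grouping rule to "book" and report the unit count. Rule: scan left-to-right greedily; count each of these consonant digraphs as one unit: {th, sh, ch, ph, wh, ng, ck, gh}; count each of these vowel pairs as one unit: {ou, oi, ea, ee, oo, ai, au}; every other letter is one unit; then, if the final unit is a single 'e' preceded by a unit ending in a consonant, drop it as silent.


Word: "book" (4 letters)
Left-to-right scan:
  [1] 'b' (letter)
  [2] 'oo' (vowel-pair)
  [3] 'k' (letter)
Units from scan: 3
Sound units = 3 units


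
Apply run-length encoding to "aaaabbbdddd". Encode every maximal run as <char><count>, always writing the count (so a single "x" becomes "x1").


String: "aaaabbbdddd"
Scanning for consecutive runs:
  'a' x 4
  'b' x 3
  'd' x 4
RLE = "a4b3d4"


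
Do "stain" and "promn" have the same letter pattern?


Pattern of "stain": [0, 1, 2, 3, 4]
Pattern of "promn": [0, 1, 2, 3, 4]
Patterns match
Same pattern = Yes


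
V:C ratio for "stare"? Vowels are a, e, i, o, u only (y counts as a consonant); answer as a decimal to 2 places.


Word: "stare"
Vowels (a,e,i,o,u): 2
Consonants: 3
Ratio = 2/3
= 0.67


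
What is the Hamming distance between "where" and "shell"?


Comparing character by character (same length = 5):
  Pos 0: 'w' vs 's' !=
  Pos 1: 'h' vs 'h' =
  Pos 2: 'e' vs 'e' =
  Pos 3: 'r' vs 'l' !=
  Pos 4: 'e' vs 'l' !=
Hamming distance = 3


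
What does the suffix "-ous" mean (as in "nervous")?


Suffix: -ous
Example: nervous (nerve + -ous, with a spelling change)
Meaning = having quality of


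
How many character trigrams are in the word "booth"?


Word: "booth" (length 5)
Number of 3-grams = length - 3 + 1 = 5 - 3 + 1
= 3


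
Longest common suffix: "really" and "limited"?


Word 1: "really"
Word 2: "limited"
Comparing from end:
  Pos -1: 'y' != 'd' (stop)
LCS = "" (length 0)


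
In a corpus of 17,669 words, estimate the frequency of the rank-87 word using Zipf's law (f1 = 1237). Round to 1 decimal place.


Zipf's law: f(r) = f(1) / r
f(1) = 1237
f(87) = 1237 / 87
= 14.2 occurrences


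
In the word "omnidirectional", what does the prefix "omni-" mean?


Prefix: omni-
Example: omnidirectional (omni- + directional)
Meaning = all


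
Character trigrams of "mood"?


Word: "mood" (length 4)
Number of trigrams = 4 - 3 + 1 = 2
  Position 0: "moo"
  Position 1: "ood"
Trigrams = "moo", "ood"


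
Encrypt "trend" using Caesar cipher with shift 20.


Word: "trend"
Shift: 20
Each letter → (letter + shift) mod 26:
  't' (19) + 20 = 13 → 'n'
  'r' (17) + 20 = 11 → 'l'
  'e' (4) + 20 = 24 → 'y'
  'n' (13) + 20 = 7 → 'h'
  'd' (3) + 20 = 23 → 'x'
Result = "nlyhx"


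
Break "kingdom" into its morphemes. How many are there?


Word: "kingdom"
Morphemes: king + -dom
Each morpheme carries meaning
= 2 morphemes


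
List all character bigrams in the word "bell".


Word: "bell" (length 4)
Number of bigrams = 4 - 2 + 1 = 3
  Position 0: "be"
  Position 1: "el"
  Position 2: "ll"
Bigrams = "be", "el", "ll"


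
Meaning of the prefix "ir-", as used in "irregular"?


Prefix: ir-
As in: irregular -> ir- + regular
Meaning = not


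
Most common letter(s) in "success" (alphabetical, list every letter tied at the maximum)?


Word: "success"
Letter counts:
  'c': 2
  'e': 1
  's': 3
  'u': 1
Maximum count = 3
Most frequent = 's' (3 times each)


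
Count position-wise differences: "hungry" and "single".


Comparing character by character (same length = 6):
  Pos 0: 'h' vs 's' !=
  Pos 1: 'u' vs 'i' !=
  Pos 2: 'n' vs 'n' =
  Pos 3: 'g' vs 'g' =
  Pos 4: 'r' vs 'l' !=
  Pos 5: 'y' vs 'e' !=
Hamming distance = 4


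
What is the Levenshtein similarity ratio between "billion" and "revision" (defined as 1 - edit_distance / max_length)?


Word 1: "billion" (length 7)
Word 2: "revision" (length 8)
One optimal edit sequence:
  1. insert 'r'  (+1)
  2. substitute 'b' -> 'e'  (+1)
  3. substitute 'i' -> 'v'  (+1)
  4. substitute 'l' -> 'i'  (+1)
  5. substitute 'l' -> 's'  (+1)
  6. keep 'i'
  7. keep 'o'
  8. keep 'n'
Edit distance = 5
Max length = max(7, 8) = 8
Similarity = 1 - 5/8
= 0.3750


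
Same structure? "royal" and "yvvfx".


Pattern of "royal": [0, 1, 2, 3, 4]
Pattern of "yvvfx": [0, 1, 1, 2, 3]
Patterns do not match
Same pattern = No


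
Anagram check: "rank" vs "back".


Word 1: "rank" → sorted: aknr
Word 2: "back" → sorted: abck
Same letters? aknr != abck
Anagram = No


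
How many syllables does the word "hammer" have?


Word: "hammer"
Syllable breakdown: ham-mer
Counting: 2 parts
= 2 syllables


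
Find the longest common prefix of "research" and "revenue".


Word 1: "research"
Word 2: "revenue"
Comparing from start:
  Pos 0: 'r' == 'r'
  Pos 1: 'e' == 'e'
  Pos 2: 's' != 'v' (stop)
LCP = "re" (length 2)


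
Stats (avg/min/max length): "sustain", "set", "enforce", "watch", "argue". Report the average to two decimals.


Lengths: "sustain"=7, "set"=3, "enforce"=7, "watch"=5, "argue"=5
Sum = 27, Count = 5
Average = 27/5 = 5.40
= avg=5.40, min=3, max=7


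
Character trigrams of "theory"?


Word: "theory" (length 6)
Number of trigrams = 6 - 3 + 1 = 4
  Position 0: "the"
  Position 1: "heo"
  Position 2: "eor"
  Position 3: "ory"
Trigrams = "the", "heo", "eor", "ory"


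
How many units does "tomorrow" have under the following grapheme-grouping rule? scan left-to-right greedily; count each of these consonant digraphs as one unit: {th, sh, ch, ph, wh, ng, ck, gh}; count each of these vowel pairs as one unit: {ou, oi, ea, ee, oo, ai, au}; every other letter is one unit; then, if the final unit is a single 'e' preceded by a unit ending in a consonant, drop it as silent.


Word: "tomorrow" (8 letters)
Left-to-right scan:
  [1] 't' (letter)
  [2] 'o' (letter)
  [3] 'm' (letter)
  [4] 'o' (letter)
  [5] 'r' (letter)
  [6] 'r' (letter)
  [7] 'o' (letter)
  [8] 'w' (letter)
Units from scan: 8
Sound units = 8 units


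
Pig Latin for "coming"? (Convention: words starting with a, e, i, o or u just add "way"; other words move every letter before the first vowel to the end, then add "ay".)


Word: "coming"
Starts with consonant(s) → move to end, add 'ay'
Consonant cluster: "c"
Pig Latin = "omingcay"


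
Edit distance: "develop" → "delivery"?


Word 1: "develop" (length 7)
Word 2: "delivery" (length 8)
One optimal edit sequence (insert/delete/substitute each cost 1):
  1. keep 'd'
  2. keep 'e'
  3. insert 'l'  (+1)
  4. insert 'i'  (+1)
  5. keep 'v'
  6. keep 'e'
  7. delete 'l'  (+1)
  8. substitute 'o' -> 'r'  (+1)
  9. substitute 'p' -> 'y'  (+1)
Total edit operations: 5
Edit distance = 5


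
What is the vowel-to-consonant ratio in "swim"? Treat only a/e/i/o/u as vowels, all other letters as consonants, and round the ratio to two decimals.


Word: "swim"
Vowels (a,e,i,o,u): 1
Consonants: 3
Ratio = 1/3
= 0.33


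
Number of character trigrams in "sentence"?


Word: "sentence" (length 8)
Number of 3-grams = length - 3 + 1 = 8 - 3 + 1
= 6


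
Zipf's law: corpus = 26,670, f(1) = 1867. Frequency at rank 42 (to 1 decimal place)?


Zipf's law: f(r) = f(1) / r
f(1) = 1867
f(42) = 1867 / 42
= 44.5 occurrences


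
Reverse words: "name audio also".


Original: "name audio also"
Words (1..n): name | audio | also
Reversed (n..1): also | audio | name
Result = "also audio name"


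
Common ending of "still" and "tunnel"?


Word 1: "still"
Word 2: "tunnel"
Comparing from end:
  Pos -1: 'l' == 'l'
  Pos -2: 'l' != 'e' (stop)
LCS = "l" (length 1)


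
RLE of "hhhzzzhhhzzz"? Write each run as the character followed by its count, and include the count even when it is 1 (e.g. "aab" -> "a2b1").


String: "hhhzzzhhhzzz"
Scanning for consecutive runs:
  'h' x 3
  'z' x 3
  'h' x 3
  'z' x 3
RLE = "h3z3h3z3"


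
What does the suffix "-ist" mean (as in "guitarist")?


Suffix: -ist
Example: guitarist = guitar + -ist
Meaning = one who practices


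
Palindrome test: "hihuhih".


Word: "hihuhih"
Reversed: "hihuhih"
Forward == Backward? hihuhih == hihuhih
Palindrome = Yes


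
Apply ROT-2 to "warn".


Word: "warn"
Shift: 2
Each letter → (letter + shift) mod 26:
  'w' (22) + 2 = 24 → 'y'
  'a' (0) + 2 = 2 → 'c'
  'r' (17) + 2 = 19 → 't'
  'n' (13) + 2 = 15 → 'p'
Result = "yctp"


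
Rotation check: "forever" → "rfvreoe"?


Word: "forever", Candidate: "rfvreoe"
Method: check if candidate is substring of word+word
"foreverforever" contains "rfvreoe"? No
Is rotation = No


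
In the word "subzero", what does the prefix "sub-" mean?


Prefix: sub-
Example: subzero = sub- + zero
Meaning = under / below


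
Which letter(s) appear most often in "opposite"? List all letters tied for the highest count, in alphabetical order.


Word: "opposite"
Letter counts:
  'e': 1
  'i': 1
  'o': 2
  'p': 2
  's': 1
  't': 1
Maximum count = 2
Most frequent = 'o', 'p' (2 times each)


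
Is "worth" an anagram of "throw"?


Word 1: "throw" → sorted: hortw
Word 2: "worth" → sorted: hortw
Same letters? hortw == hortw
Anagram = Yes


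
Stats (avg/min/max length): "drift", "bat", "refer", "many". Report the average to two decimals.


Lengths: "drift"=5, "bat"=3, "refer"=5, "many"=4
Sum = 17, Count = 4
Average = 17/4 = 4.25
= avg=4.25, min=3, max=5


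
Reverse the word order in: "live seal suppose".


Original: "live seal suppose"
Words (1..n): live | seal | suppose
Reversed (n..1): suppose | seal | live
Result = "suppose seal live"


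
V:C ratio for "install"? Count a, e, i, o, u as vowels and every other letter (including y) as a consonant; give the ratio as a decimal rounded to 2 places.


Word: "install"
Vowels (a,e,i,o,u): 2
Consonants: 5
Ratio = 2/5
= 0.40


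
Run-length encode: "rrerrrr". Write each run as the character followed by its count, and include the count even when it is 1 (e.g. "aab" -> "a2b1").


String: "rrerrrr"
Scanning for consecutive runs:
  'r' x 2
  'e' x 1
  'r' x 4
RLE = "r2e1r4"


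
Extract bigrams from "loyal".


Word: "loyal" (length 5)
Number of bigrams = 5 - 2 + 1 = 4
  Position 0: "lo"
  Position 1: "oy"
  Position 2: "ya"
  Position 3: "al"
Bigrams = "lo", "oy", "ya", "al"


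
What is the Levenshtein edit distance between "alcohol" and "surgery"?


Word 1: "alcohol" (length 7)
Word 2: "surgery" (length 7)
One optimal edit sequence (insert/delete/substitute each cost 1):
  1. substitute 'a' -> 's'  (+1)
  2. substitute 'l' -> 'u'  (+1)
  3. substitute 'c' -> 'r'  (+1)
  4. substitute 'o' -> 'g'  (+1)
  5. substitute 'h' -> 'e'  (+1)
  6. substitute 'o' -> 'r'  (+1)
  7. substitute 'l' -> 'y'  (+1)
Total edit operations: 7
Edit distance = 7


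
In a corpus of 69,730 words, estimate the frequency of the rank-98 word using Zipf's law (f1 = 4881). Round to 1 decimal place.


Zipf's law: f(r) = f(1) / r
f(1) = 4881
f(98) = 4881 / 98
= 49.8 occurrences


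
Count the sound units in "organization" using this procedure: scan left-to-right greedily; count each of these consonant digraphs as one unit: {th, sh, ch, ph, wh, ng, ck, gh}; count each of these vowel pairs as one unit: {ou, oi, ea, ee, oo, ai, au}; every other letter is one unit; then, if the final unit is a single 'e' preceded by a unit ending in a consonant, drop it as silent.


Word: "organization" (12 letters)
Left-to-right scan:
  [1] 'o' (letter)
  [2] 'r' (letter)
  [3] 'g' (letter)
  [4] 'a' (letter)
  [5] 'n' (letter)
  [6] 'i' (letter)
  [7] 'z' (letter)
  [8] 'a' (letter)
  [9] 't' (letter)
  [10] 'i' (letter)
  [11] 'o' (letter)
  [12] 'n' (letter)
Units from scan: 12
Sound units = 12 units


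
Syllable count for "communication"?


Word: "communication"
Syllable breakdown: com / mu / ni / ca / tion
Counting: 5 parts
= 5 syllables


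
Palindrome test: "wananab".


Word: "wananab"
Reversed: "bananaw"
Forward == Backward? wananab != bananaw
Palindrome = No


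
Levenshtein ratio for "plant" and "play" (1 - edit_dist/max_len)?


Word 1: "plant" (length 5)
Word 2: "play" (length 4)
One optimal edit sequence:
  1. keep 'p'
  2. keep 'l'
  3. keep 'a'
  4. delete 'n'  (+1)
  5. substitute 't' -> 'y'  (+1)
Edit distance = 2
Max length = max(5, 4) = 5
Similarity = 1 - 2/5
= 0.6000
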